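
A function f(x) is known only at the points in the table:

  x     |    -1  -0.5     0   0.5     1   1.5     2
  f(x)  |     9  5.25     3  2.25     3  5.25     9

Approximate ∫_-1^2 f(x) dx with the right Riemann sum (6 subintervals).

Δx = 0.5.
Sum = 0.5·[5.25 + 3 + 2.25 + 3 + 5.25 + 9] = 13.875.

13.875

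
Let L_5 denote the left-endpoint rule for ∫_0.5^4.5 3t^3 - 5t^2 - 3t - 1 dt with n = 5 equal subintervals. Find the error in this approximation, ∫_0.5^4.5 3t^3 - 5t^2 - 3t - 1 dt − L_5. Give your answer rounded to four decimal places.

Exact integral: ∫_0.5^4.5 f(t) dt ≈ 121.833333.
L_5 = 64.9.
Error ≈ 121.833333 − 64.9 ≈ 56.9333.

56.9333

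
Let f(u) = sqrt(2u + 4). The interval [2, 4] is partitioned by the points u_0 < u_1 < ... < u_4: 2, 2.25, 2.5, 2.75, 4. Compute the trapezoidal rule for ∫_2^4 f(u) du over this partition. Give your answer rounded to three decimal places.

Subinterval widths: 0.25, 0.25, 0.25, 1.25.
f(2) ≈ 2.828, f(2.25) ≈ 2.915, f(2.5) ≈ 3.000, f(2.75) ≈ 3.082, f(4) ≈ 3.464.
On each subinterval the trapezoid contributes (Δu_i/2)·[f(u_{i-1}) + f(u_i)].
Sum ≈ 6.309.

6.309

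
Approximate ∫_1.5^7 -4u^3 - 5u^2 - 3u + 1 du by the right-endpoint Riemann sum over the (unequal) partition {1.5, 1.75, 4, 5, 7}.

-4704

Subinterval widths: 0.25, 2.25, 1, 2.
Right endpoints: 1.75, 4, 5, 7.
f(1.75) = -41, f(4) = -347, f(5) = -639, f(7) = -1637.
Sum = Σ Δu_i · f(u_i).
Sum = -4704.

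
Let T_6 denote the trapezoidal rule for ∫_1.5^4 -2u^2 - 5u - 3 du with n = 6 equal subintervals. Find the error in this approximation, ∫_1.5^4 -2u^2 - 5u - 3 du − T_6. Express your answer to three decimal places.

0.145

Exact integral: ∫_1.5^4 f(u) du ≈ -82.29167.
T_6 ≈ -82.43634.
Error ≈ -82.29167 − (-82.43634) ≈ 0.145.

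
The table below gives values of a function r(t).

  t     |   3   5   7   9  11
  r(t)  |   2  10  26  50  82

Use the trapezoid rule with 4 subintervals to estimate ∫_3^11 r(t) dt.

Δt = 2.
T_4 = (2/2)·[2 + 2·10 + 2·26 + 2·50 + 82] = 256.

256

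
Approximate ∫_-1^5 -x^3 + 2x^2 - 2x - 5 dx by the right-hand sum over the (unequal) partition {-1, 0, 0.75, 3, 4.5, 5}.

-196.28515625

Subinterval widths: 1, 0.75, 2.25, 1.5, 0.5.
Right endpoints: 0, 0.75, 3, 4.5, 5.
f(0) = -5, f(0.75) = -5.796875, f(3) = -20, f(4.5) = -64.625, f(5) = -90.
Sum = Σ Δx_i · f(x_i).
Sum = -196.28515625.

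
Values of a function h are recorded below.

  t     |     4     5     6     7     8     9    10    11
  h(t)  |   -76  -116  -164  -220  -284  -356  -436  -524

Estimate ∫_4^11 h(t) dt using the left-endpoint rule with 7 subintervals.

Δt = 1.
Sum = 1·[(-76) + (-116) + (-164) + (-220) + (-284) + (-356) + (-436)] = -1652.

-1652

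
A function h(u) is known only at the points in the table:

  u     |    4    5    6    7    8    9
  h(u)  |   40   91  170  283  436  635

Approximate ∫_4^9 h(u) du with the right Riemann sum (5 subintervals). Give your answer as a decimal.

Δu = 1.
Sum = 1·[91 + 170 + 283 + 436 + 635] = 1615.

1615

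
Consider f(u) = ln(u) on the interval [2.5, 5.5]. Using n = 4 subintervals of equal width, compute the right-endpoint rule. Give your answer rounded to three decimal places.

4.371

Δu = (5.5 − 2.5)/4 = 0.75.
Right endpoints: 3.25, 4, 4.75, 5.5.
f(3.25) ≈ 1.179, f(4) ≈ 1.386, f(4.75) ≈ 1.558, f(5.5) ≈ 1.705.
Sum = Δu · [f(3.25) + f(4) + f(4.75) + f(5.5)].
Sum ≈ 4.371.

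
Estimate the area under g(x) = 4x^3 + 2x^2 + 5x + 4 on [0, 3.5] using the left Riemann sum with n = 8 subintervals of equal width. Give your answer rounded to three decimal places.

Δx = (3.5 − 0)/8 = 0.4375.
Left endpoints: 0, 0.4375, 0.875, 1.3125, 1.75, 2.1875, 2.625, 3.0625.
g(0) = 4, g(0.4375) = 7071/1024, g(0.875) = 12.5859375, g(1.3125) = 23605/1024, g(1.75) = 40.3125, g(2.1875) = 67971/1024, g(2.625) = 103.2578125, g(3.0625) = 156633/1024.
Sum = Δx · [g(0) + g(0.4375) + g(0.875) + ...].
Sum ≈ 179.136.

179.136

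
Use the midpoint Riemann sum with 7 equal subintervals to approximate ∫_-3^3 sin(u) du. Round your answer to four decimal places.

Δu = (3 − (-3))/7 = 6/7.
Midpoints: -18/7, -12/7, -6/7, 0, 6/7, 12/7, 18/7.
f(-18/7) ≈ -0.5398, f(-12/7) ≈ -0.9897, f(-6/7) ≈ -0.7560, f(0) ≈ 0.0000, f(6/7) ≈ 0.7560, f(12/7) ≈ 0.9897, f(18/7) ≈ 0.5398.
Sum = Δu · [f(-18/7) + f(-12/7) + f(-6/7) + ...].
Sum ≈ 0.0000.

0.0000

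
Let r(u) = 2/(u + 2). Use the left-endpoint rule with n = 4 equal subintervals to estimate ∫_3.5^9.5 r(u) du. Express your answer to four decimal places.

1.6270

Δu = (9.5 − 3.5)/4 = 1.5.
Left endpoints: 3.5, 5, 6.5, 8.
r(3.5) = 4/11, r(5) = 2/7, r(6.5) = 4/17, r(8) = 0.2.
Sum = Δu · [r(3.5) + r(5) + r(6.5) + r(8)].
Sum ≈ 1.6270.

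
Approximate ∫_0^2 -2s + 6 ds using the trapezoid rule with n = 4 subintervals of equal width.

Δs = (2 − 0)/4 = 0.5.
f(0) = 6, f(0.5) = 5, f(1) = 4, f(1.5) = 3, f(2) = 2.
T_4 = (Δs/2)·[f(s_0) + 2f(s_1) + 2f(s_2) + 2f(s_3) + f(s_4)].
Sum = 8.

8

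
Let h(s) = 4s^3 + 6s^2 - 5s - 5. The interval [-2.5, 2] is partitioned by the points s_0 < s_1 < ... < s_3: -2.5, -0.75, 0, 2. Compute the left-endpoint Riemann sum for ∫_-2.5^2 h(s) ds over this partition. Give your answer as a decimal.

-40.296875

Subinterval widths: 1.75, 0.75, 2.
Left endpoints: -2.5, -0.75, 0.
h(-2.5) = -17.5, h(-0.75) = 0.4375, h(0) = -5.
Sum = Σ Δs_i · h(s_i).
Sum = -40.296875.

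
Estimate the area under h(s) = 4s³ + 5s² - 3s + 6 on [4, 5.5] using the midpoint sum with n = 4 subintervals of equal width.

Δs = (5.5 − 4)/4 = 0.375.
Midpoints: 4.1875, 4.5625, 4.9375, 5.3125.
h(4.1875) = 383823/1024, h(4.5625) = 487725/1024, h(4.9375) = 608835/1024, h(5.3125) = 748449/1024.
Sum = Δs · [h(4.1875) + h(4.5625) + h(4.9375) + h(5.3125)].
Sum = 816.22265625.

816.22265625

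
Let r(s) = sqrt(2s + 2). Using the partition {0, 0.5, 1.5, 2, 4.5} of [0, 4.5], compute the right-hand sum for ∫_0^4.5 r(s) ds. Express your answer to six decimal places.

12.618400

Subinterval widths: 0.5, 1, 0.5, 2.5.
Right endpoints: 0.5, 1.5, 2, 4.5.
r(0.5) ≈ 1.732051, r(1.5) ≈ 2.236068, r(2) ≈ 2.449490, r(4.5) ≈ 3.316625.
Sum = Σ Δs_i · r(s_i).
Sum ≈ 12.618400.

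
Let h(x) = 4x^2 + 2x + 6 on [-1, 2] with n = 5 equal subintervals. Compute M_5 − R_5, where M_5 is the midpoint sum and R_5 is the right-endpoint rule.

-6.48

M_5 = 32.64.
R_5 = 39.12.
M_5 − R_5 = -6.48.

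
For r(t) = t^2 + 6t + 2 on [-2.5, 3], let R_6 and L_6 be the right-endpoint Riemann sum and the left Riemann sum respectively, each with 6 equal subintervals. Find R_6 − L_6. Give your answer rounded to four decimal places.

R_6 ≈ 50.614005.
L_6 ≈ 17.843171.
R_6 − L_6 ≈ 32.7708.

32.7708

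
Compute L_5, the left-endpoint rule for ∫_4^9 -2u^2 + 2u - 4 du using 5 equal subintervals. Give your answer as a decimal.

Δu = (9 − 4)/5 = 1.
Left endpoints: 4, 5, 6, 7, 8.
f(4) = -28, f(5) = -44, f(6) = -64, f(7) = -88, f(8) = -116.
Sum = Δu · [f(4) + f(5) + f(6) + f(7) + f(8)].
Sum = -340.

-340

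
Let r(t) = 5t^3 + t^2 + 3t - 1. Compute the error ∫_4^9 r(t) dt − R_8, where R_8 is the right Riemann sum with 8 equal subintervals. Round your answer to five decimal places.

Exact integral: ∫_4^9 r(t) dt ≈ 8195.4166667.
R_8 = 9291.54296875.
Error ≈ 8195.4166667 − 9291.54296875 ≈ -1096.12630.

-1096.12630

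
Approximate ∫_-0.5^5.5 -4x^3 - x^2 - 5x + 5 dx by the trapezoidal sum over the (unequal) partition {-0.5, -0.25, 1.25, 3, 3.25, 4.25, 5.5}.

Subinterval widths: 0.25, 1.5, 1.75, 0.25, 1, 1.25.
f(-0.5) = 7.75, f(-0.25) = 6.25, f(1.25) = -10.625, f(3) = -127, f(3.25) = -159.125, f(4.25) = -341.375, f(5.5) = -718.25.
On each subinterval the trapezoid contributes (Δx_i/2)·[f(x_{i-1}) + f(x_i)].
Sum = -1070.234375.

-1070.234375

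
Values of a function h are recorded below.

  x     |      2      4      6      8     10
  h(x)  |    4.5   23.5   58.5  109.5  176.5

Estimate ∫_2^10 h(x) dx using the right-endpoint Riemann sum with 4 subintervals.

Δx = 2.
Sum = 2·[23.5 + 58.5 + 109.5 + 176.5] = 736.

736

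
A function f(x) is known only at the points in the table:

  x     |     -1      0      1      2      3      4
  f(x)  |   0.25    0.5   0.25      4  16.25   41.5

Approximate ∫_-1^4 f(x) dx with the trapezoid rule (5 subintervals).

Δx = 1.
T_5 = (1/2)·[0.25 + 2·0.5 + 2·0.25 + 2·4 + 2·16.25 + 41.5] = 41.875.

41.875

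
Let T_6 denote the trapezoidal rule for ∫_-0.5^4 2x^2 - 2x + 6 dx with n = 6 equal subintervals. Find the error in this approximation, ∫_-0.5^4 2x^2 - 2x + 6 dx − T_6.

-0.84375

Exact integral: ∫_-0.5^4 f(x) dx = 54.
T_6 = 54.84375.
Error = 54 − 54.84375 = -0.84375.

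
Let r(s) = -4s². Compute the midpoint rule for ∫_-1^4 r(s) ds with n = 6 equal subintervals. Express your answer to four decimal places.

-85.5093

Δs = (4 − (-1))/6 = 5/6.
Midpoints: -7/12, 0.25, 13/12, 23/12, 2.75, 43/12.
r(-7/12) = -49/36, r(0.25) = -0.25, r(13/12) = -169/36, r(23/12) = -529/36, r(2.75) = -30.25, r(43/12) = -1849/36.
Sum = Δs · [r(-7/12) + r(0.25) + r(13/12) + ...].
Sum ≈ -85.5093.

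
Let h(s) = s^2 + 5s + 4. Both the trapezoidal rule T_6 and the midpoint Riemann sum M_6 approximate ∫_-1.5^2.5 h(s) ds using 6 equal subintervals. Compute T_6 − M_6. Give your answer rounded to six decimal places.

T_6 ≈ 32.62962963.
M_6 ≈ 32.18518519.
T_6 − M_6 ≈ 0.444444.

0.444444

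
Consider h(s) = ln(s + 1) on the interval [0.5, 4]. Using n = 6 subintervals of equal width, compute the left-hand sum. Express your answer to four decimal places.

Δs = (4 − 0.5)/6 = 7/12.
Left endpoints: 0.5, 13/12, 5/3, 2.25, 17/6, 41/12.
h(0.5) ≈ 0.4055, h(13/12) ≈ 0.7340, h(5/3) ≈ 0.9808, h(2.25) ≈ 1.1787, h(17/6) ≈ 1.3437, h(41/12) ≈ 1.4854.
Sum = Δs · [h(0.5) + h(13/12) + h(5/3) + ...].
Sum ≈ 3.5747.

3.5747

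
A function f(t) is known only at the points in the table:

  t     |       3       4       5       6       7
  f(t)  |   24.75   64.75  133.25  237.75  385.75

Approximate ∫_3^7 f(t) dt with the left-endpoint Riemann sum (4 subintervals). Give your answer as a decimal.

Δt = 1.
Sum = 1·[24.75 + 64.75 + 133.25 + 237.75] = 460.5.

460.5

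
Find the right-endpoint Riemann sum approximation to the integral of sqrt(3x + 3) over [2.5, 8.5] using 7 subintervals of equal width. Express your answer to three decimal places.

Δx = (8.5 − 2.5)/7 = 6/7.
Right endpoints: 47/14, 59/14, 71/14, 83/14, 95/14, 107/14, 8.5.
f(47/14) ≈ 3.615, f(59/14) ≈ 3.955, f(71/14) ≈ 4.268, f(83/14) ≈ 4.559, f(95/14) ≈ 4.833, f(107/14) ≈ 5.092, f(8.5) ≈ 5.339.
Sum = Δx · [f(47/14) + f(59/14) + f(71/14) + ...].
Sum ≈ 27.138.

27.138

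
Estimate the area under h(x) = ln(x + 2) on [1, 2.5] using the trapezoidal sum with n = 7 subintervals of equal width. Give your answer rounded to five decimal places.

Δx = (2.5 − 1)/7 = 3/14.
h(1) ≈ 1.09861, h(17/14) ≈ 1.16761, h(10/7) ≈ 1.23214, h(23/14) ≈ 1.29277, h(13/7) ≈ 1.34993, h(29/14) ≈ 1.40399, h(16/7) ≈ 1.45529, h(2.5) ≈ 1.50408.
T_7 = (Δx/2)·[h(x_0) + 2h(x_1) + ... + 2h(x_{6}) + h(x_7)].
Sum ≈ 1.97209.

1.97209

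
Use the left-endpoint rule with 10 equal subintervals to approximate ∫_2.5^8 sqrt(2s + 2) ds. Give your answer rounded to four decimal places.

Δs = (8 − 2.5)/10 = 0.55.
Left endpoints: 2.5, 3.05, 3.6, 4.15, 4.7, 5.25, 5.8, 6.35, 6.9, 7.45.
f(2.5) ≈ 2.6458, f(3.05) ≈ 2.8460, f(3.6) ≈ 3.0332, f(4.15) ≈ 3.2094, f(4.7) ≈ 3.3764, f(5.25) ≈ 3.5355, f(5.8) ≈ 3.6878, f(6.35) ≈ 3.8341, f(6.9) ≈ 3.9749, f(7.45) ≈ 4.1110.
Sum = Δs · [f(2.5) + f(3.05) + f(3.6) + ...].
Sum ≈ 18.8397.

18.8397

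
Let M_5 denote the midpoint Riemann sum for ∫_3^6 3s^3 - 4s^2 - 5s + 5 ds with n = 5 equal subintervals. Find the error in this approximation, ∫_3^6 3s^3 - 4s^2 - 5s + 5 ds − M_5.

Exact integral: ∫_3^6 f(s) ds = 606.75.
M_5 = 603.465.
Error = 606.75 − 603.465 = 3.285.

3.285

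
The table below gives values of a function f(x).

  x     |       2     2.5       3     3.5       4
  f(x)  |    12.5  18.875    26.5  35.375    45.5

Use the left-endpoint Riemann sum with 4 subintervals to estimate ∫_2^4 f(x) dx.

Δx = 0.5.
Sum = 0.5·[12.5 + 18.875 + 26.5 + 35.375] = 46.625.

46.625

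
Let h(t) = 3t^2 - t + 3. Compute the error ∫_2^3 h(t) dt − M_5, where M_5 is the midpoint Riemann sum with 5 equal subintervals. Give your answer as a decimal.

Exact integral: ∫_2^3 h(t) dt = 19.5.
M_5 = 19.49.
Error = 19.5 − 19.49 = 0.01.

0.01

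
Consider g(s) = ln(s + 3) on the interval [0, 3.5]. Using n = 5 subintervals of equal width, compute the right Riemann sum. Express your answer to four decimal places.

Δs = (3.5 − 0)/5 = 0.7.
Right endpoints: 0.7, 1.4, 2.1, 2.8, 3.5.
g(0.7) ≈ 1.3083, g(1.4) ≈ 1.4816, g(2.1) ≈ 1.6292, g(2.8) ≈ 1.7579, g(3.5) ≈ 1.8718.
Sum = Δs · [g(0.7) + g(1.4) + g(2.1) + g(2.8) + g(3.5)].
Sum ≈ 5.6342.

5.6342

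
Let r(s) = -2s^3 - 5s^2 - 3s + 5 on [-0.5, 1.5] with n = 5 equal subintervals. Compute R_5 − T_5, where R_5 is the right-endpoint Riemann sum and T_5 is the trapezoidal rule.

-4.6

R_5 = -6.36.
T_5 = -1.76.
R_5 − T_5 = -4.6.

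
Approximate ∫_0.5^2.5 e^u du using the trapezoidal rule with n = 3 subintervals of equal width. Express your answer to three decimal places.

Δu = (2.5 − 0.5)/3 = 2/3.
f(0.5) ≈ 1.649, f(7/6) ≈ 3.211, f(11/6) ≈ 6.255, f(2.5) ≈ 12.182.
T_3 = (Δu/2)·[f(u_0) + 2f(u_1) + 2f(u_2) + f(u_3)].
Sum ≈ 10.921.

10.921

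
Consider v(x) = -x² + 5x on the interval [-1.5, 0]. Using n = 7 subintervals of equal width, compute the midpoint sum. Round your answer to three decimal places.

-6.744

Δx = (0 − (-1.5))/7 = 3/14.
Midpoints: -39/28, -33/28, -27/28, -0.75, -15/28, -9/28, -3/28.
v(-39/28) = -6981/784, v(-33/28) = -5709/784, v(-27/28) = -4509/784, v(-0.75) = -4.3125, v(-15/28) = -2325/784, v(-9/28) = -1341/784, v(-3/28) = -429/784.
Sum = Δx · [v(-39/28) + v(-33/28) + v(-27/28) + ...].
Sum ≈ -6.744.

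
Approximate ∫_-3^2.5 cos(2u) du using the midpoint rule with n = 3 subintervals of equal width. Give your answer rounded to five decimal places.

Δu = (2.5 − (-3))/3 = 11/6.
Midpoints: -25/12, -0.25, 19/12.
f(-25/12) ≈ -0.51904, f(-0.25) ≈ 0.87758, f(19/12) ≈ -0.99969.
Sum = Δu · [f(-25/12) + f(-0.25) + f(19/12)].
Sum ≈ -1.17542.

-1.17542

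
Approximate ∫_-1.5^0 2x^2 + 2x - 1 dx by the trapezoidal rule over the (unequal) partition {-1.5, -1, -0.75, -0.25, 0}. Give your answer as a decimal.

-1.40625

Subinterval widths: 0.5, 0.25, 0.5, 0.25.
f(-1.5) = 0.5, f(-1) = -1, f(-0.75) = -1.375, f(-0.25) = -1.375, f(0) = -1.
On each subinterval the trapezoid contributes (Δx_i/2)·[f(x_{i-1}) + f(x_i)].
Sum = -1.40625.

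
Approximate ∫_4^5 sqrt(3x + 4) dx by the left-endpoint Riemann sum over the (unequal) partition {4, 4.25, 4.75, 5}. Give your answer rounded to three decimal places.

Subinterval widths: 0.25, 0.5, 0.25.
Left endpoints: 4, 4.25, 4.75.
f(4) ≈ 4.000, f(4.25) ≈ 4.093, f(4.75) ≈ 4.272.
Sum = Σ Δx_i · f(x_i).
Sum ≈ 4.114.

4.114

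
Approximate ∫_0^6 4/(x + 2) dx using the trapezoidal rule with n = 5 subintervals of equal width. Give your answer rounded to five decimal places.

Δx = (6 − 0)/5 = 1.2.
f(0) = 2, f(1.2) = 1.25, f(2.4) = 10/11, f(3.6) = 5/7, f(4.8) = 10/17, f(6) = 0.5.
T_5 = (Δx/2)·[f(x_0) + 2f(x_1) + ... + 2f(x_{4}) + f(x_5)].
Sum ≈ 5.65393.

5.65393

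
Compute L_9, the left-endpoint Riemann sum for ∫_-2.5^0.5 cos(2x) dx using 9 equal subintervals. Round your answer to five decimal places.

Δx = (0.5 − (-2.5))/9 = 1/3.
Left endpoints: -2.5, -13/6, -11/6, -1.5, -7/6, -5/6, -0.5, -1/6, 1/6.
f(-2.5) ≈ 0.28366, f(-13/6) ≈ -0.37004, f(-11/6) ≈ -0.86529, f(-1.5) ≈ -0.98999, f(-7/6) ≈ -0.69076, f(-5/6) ≈ -0.09572, f(-0.5) ≈ 0.54030, f(-1/6) ≈ 0.94496, f(1/6) ≈ 0.94496.
Sum = Δx · [f(-2.5) + f(-13/6) + f(-11/6) + ...].
Sum ≈ -0.09931.

-0.09931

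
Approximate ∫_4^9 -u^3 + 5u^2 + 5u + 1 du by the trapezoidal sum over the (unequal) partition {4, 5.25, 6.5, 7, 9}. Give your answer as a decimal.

-333.06640625

Subinterval widths: 1.25, 1.25, 0.5, 2.
f(4) = 37, f(5.25) = 20.359375, f(6.5) = -29.875, f(7) = -62, f(9) = -278.
On each subinterval the trapezoid contributes (Δu_i/2)·[f(u_{i-1}) + f(u_i)].
Sum = -333.06640625.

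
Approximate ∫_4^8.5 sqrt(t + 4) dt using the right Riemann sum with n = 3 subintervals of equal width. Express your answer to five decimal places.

Δt = (8.5 − 4)/3 = 1.5.
Right endpoints: 5.5, 7, 8.5.
f(5.5) ≈ 3.08221, f(7) ≈ 3.31662, f(8.5) ≈ 3.53553.
Sum = Δt · [f(5.5) + f(7) + f(8.5)].
Sum ≈ 14.90155.

14.90155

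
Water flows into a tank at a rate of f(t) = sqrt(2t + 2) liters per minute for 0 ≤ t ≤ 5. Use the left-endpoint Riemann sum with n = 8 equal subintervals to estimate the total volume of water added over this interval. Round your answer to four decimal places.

Δt = (5 − 0)/8 = 0.625.
Left endpoints: 0, 0.625, 1.25, 1.875, 2.5, 3.125, 3.75, 4.375.
f(0) ≈ 1.4142, f(0.625) ≈ 1.8028, f(1.25) ≈ 2.1213, f(1.875) ≈ 2.3979, f(2.5) ≈ 2.6458, f(3.125) ≈ 2.8723, f(3.75) ≈ 3.0822, f(4.375) ≈ 3.2787.
Sum = Δt · [f(0) + f(0.625) + f(1.25) + ...].
Sum ≈ 12.2595.

12.2595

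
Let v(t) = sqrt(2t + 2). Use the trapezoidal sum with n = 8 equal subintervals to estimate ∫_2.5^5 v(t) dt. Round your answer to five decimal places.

7.68226

Δt = (5 − 2.5)/8 = 0.3125.
v(2.5) ≈ 2.64575, v(2.8125) ≈ 2.76134, v(3.125) ≈ 2.87228, v(3.4375) ≈ 2.97909, v(3.75) ≈ 3.08221, v(4.0625) ≈ 3.18198, v(4.375) ≈ 3.27872, v(4.6875) ≈ 3.37268, v(5) ≈ 3.46410.
T_8 = (Δt/2)·[v(t_0) + 2v(t_1) + ... + 2v(t_{7}) + v(t_8)].
Sum ≈ 7.68226.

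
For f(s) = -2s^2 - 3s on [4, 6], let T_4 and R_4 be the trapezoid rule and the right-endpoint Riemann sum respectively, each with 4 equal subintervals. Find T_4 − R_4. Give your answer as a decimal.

11.5

T_4 = -131.5.
R_4 = -143.
T_4 − R_4 = 11.5.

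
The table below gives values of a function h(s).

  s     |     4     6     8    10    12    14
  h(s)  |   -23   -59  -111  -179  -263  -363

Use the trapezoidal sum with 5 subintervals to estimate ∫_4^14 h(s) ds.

-1610

Δs = 2.
T_5 = (2/2)·[(-23) + 2·(-59) + 2·(-111) + 2·(-179) + 2·(-263) + (-363)] = -1610.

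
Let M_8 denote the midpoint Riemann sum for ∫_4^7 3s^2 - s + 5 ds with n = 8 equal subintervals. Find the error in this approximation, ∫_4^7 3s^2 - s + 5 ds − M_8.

0.10546875

Exact integral: ∫_4^7 f(s) ds = 277.5.
M_8 = 277.39453125.
Error = 277.5 − 277.39453125 = 0.10546875.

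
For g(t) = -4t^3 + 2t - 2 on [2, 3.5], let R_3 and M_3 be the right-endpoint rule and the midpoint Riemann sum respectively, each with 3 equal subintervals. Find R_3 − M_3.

R_3 = -165.
M_3 = -127.78125.
R_3 − M_3 = -37.21875.

-37.21875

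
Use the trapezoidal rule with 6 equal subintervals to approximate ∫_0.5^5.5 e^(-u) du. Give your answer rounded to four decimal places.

0.6369

Δu = (5.5 − 0.5)/6 = 5/6.
f(0.5) ≈ 0.6065, f(4/3) ≈ 0.2636, f(13/6) ≈ 0.1146, f(3) ≈ 0.0498, f(23/6) ≈ 0.0216, f(14/3) ≈ 0.0094, f(5.5) ≈ 0.0041.
T_6 = (Δu/2)·[f(u_0) + 2f(u_1) + ... + 2f(u_{5}) + f(u_6)].
Sum ≈ 0.6369.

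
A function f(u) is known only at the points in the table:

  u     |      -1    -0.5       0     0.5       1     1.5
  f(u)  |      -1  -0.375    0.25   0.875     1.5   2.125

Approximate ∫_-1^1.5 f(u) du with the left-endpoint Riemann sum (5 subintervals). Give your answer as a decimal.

Δu = 0.5.
Sum = 0.5·[(-1) + (-0.375) + 0.25 + 0.875 + 1.5] = 0.625.

0.625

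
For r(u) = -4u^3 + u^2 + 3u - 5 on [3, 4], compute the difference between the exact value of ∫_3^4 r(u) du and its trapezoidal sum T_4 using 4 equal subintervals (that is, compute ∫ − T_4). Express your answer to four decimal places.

0.4271

Exact integral: ∫_3^4 r(u) du ≈ -157.166667.
T_4 = -157.59375.
Error ≈ -157.166667 − (-157.59375) ≈ 0.4271.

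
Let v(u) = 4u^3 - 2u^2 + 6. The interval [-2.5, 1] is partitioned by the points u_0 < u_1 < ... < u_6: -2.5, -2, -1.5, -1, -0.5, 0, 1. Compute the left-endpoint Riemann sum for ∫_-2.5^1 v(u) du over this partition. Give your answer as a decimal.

Subinterval widths: 0.5, 0.5, 0.5, 0.5, 0.5, 1.
Left endpoints: -2.5, -2, -1.5, -1, -0.5, 0.
v(-2.5) = -69, v(-2) = -34, v(-1.5) = -12, v(-1) = 0, v(-0.5) = 5, v(0) = 6.
Sum = Σ Δu_i · v(u_i).
Sum = -49.

-49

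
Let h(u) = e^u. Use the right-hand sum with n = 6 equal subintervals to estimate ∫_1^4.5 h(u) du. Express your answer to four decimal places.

Δu = (4.5 − 1)/6 = 7/12.
Right endpoints: 19/12, 13/6, 2.75, 10/3, 47/12, 4.5.
h(19/12) ≈ 4.8712, h(13/6) ≈ 8.7291, h(2.75) ≈ 15.6426, h(10/3) ≈ 28.0316, h(47/12) ≈ 50.2327, h(4.5) ≈ 90.0171.
Sum = Δu · [h(19/12) + h(13/6) + h(2.75) + ...].
Sum ≈ 115.2226.

115.2226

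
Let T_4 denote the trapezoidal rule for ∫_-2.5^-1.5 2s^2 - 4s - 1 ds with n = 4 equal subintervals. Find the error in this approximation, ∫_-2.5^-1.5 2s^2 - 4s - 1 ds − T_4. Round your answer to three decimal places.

-0.021

Exact integral: ∫_-2.5^-1.5 f(s) ds ≈ 15.16667.
T_4 = 15.1875.
Error ≈ 15.16667 − 15.1875 ≈ -0.021.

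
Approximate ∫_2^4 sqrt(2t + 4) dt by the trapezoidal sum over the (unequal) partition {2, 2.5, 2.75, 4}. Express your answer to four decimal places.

6.3088

Subinterval widths: 0.5, 0.25, 1.25.
f(2) ≈ 2.8284, f(2.5) ≈ 3.0000, f(2.75) ≈ 3.0822, f(4) ≈ 3.4641.
On each subinterval the trapezoid contributes (Δt_i/2)·[f(t_{i-1}) + f(t_i)].
Sum ≈ 6.3088.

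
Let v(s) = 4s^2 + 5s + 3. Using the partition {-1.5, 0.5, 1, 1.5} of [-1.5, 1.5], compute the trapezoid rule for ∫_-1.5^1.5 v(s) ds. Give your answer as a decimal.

Subinterval widths: 2, 0.5, 0.5.
v(-1.5) = 4.5, v(0.5) = 6.5, v(1) = 12, v(1.5) = 19.5.
On each subinterval the trapezoid contributes (Δs_i/2)·[v(s_{i-1}) + v(s_i)].
Sum = 23.5.

23.5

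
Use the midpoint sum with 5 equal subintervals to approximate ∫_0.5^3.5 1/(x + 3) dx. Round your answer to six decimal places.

Δx = (3.5 − 0.5)/5 = 0.6.
Midpoints: 0.8, 1.4, 2, 2.6, 3.2.
f(0.8) = 5/19, f(1.4) = 5/22, f(2) = 0.2, f(2.6) = 5/28, f(3.2) = 5/31.
Sum = Δx · [f(0.8) + f(1.4) + f(2) + f(2.6) + f(3.2)].
Sum ≈ 0.618175.

0.618175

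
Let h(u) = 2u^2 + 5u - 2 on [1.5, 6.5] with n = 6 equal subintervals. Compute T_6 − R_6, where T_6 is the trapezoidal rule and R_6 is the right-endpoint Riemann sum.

T_6 ≈ 271.990741.
R_6 ≈ 315.740741.
T_6 − R_6 = -43.75.

-43.75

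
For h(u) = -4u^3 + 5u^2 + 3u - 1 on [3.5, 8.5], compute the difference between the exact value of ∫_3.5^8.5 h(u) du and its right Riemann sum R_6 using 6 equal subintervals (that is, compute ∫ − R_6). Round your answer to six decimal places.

Exact integral: ∫_3.5^8.5 h(u) du ≈ -4032.91666667.
R_6 ≈ -4892.52314815.
Error ≈ -4032.91666667 − (-4892.52314815) ≈ 859.606481.

859.606481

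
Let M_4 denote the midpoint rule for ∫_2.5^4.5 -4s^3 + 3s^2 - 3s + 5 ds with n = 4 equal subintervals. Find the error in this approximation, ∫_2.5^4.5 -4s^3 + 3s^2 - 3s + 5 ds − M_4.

Exact integral: ∫_2.5^4.5 f(s) ds = -306.5.
M_4 = -304.875.
Error = -306.5 − (-304.875) = -1.625.

-1.625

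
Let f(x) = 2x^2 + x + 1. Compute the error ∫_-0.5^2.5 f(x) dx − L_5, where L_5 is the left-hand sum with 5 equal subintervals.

4.14

Exact integral: ∫_-0.5^2.5 f(x) dx = 16.5.
L_5 = 12.36.
Error = 16.5 − 12.36 = 4.14.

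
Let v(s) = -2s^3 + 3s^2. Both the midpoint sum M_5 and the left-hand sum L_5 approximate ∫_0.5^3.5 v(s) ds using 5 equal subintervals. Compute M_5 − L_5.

-12.42

M_5 = -31.44.
L_5 = -19.02.
M_5 − L_5 = -12.42.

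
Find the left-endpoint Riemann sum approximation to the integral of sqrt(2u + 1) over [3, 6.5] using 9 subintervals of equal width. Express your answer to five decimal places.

11.07316

Δu = (6.5 − 3)/9 = 7/18.
Left endpoints: 3, 61/18, 34/9, 25/6, 41/9, 89/18, 16/3, 103/18, 55/9.
f(3) ≈ 2.64575, f(61/18) ≈ 2.78887, f(34/9) ≈ 2.92499, f(25/6) ≈ 3.05505, f(41/9) ≈ 3.17980, f(89/18) ≈ 3.29983, f(16/3) ≈ 3.41565, f(103/18) ≈ 3.52767, f(55/9) ≈ 3.63624.
Sum = Δu · [f(3) + f(61/18) + f(34/9) + ...].
Sum ≈ 11.07316.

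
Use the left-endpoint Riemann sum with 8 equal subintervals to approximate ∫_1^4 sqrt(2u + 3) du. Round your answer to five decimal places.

Δu = (4 − 1)/8 = 0.375.
Left endpoints: 1, 1.375, 1.75, 2.125, 2.5, 2.875, 3.25, 3.625.
f(1) ≈ 2.23607, f(1.375) ≈ 2.39792, f(1.75) ≈ 2.54951, f(2.125) ≈ 2.69258, f(2.5) ≈ 2.82843, f(2.875) ≈ 2.95804, f(3.25) ≈ 3.08221, f(3.625) ≈ 3.20156.
Sum = Δu · [f(1) + f(1.375) + f(1.75) + ...].
Sum ≈ 8.22987.

8.22987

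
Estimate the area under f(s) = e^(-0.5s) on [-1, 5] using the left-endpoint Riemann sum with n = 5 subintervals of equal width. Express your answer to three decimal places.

Δs = (5 − (-1))/5 = 1.2.
Left endpoints: -1, 0.2, 1.4, 2.6, 3.8.
f(-1) ≈ 1.649, f(0.2) ≈ 0.905, f(1.4) ≈ 0.497, f(2.6) ≈ 0.273, f(3.8) ≈ 0.150.
Sum = Δs · [f(-1) + f(0.2) + f(1.4) + f(2.6) + f(3.8)].
Sum ≈ 4.167.

4.167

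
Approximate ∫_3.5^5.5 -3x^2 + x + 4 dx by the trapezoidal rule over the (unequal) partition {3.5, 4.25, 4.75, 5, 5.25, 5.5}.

Subinterval widths: 0.75, 0.5, 0.25, 0.25, 0.25.
f(3.5) = -29.25, f(4.25) = -45.9375, f(4.75) = -58.9375, f(5) = -66, f(5.25) = -73.4375, f(5.5) = -81.25.
On each subinterval the trapezoid contributes (Δx_i/2)·[f(x_{i-1}) + f(x_i)].
Sum = -106.796875.

-106.796875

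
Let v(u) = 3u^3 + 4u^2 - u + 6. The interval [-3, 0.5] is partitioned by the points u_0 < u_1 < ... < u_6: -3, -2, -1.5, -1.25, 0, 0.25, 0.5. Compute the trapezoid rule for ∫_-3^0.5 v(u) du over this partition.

Subinterval widths: 1, 0.5, 0.25, 1.25, 0.25, 0.25.
v(-3) = -36, v(-2) = 0, v(-1.5) = 6.375, v(-1.25) = 7.640625, v(0) = 6, v(0.25) = 6.046875, v(0.5) = 6.875.
On each subinterval the trapezoid contributes (Δu_i/2)·[v(u_{i-1}) + v(u_i)].
Sum = -3.0078125.

-3.0078125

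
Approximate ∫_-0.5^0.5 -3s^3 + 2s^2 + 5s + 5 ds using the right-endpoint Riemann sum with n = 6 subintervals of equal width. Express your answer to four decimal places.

Δs = (0.5 − (-0.5))/6 = 1/6.
Right endpoints: -1/3, -1/6, 0, 1/6, 1/3, 0.5.
f(-1/3) = 11/3, f(-1/6) = 305/72, f(0) = 5, f(1/6) = 5.875, f(1/3) = 61/9, f(0.5) = 7.625.
Sum = Δs · [f(-1/3) + f(-1/6) + f(0) + ...].
Sum ≈ 5.5301.

5.5301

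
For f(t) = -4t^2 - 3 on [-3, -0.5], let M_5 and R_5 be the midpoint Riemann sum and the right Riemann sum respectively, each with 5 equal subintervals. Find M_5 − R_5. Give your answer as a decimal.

M_5 = -43.125.
R_5 = -35.
M_5 − R_5 = -8.125.

-8.125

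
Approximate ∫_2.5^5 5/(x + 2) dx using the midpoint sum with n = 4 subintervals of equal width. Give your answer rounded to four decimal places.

Δx = (5 − 2.5)/4 = 0.625.
Midpoints: 2.8125, 3.4375, 4.0625, 4.6875.
f(2.8125) = 80/77, f(3.4375) = 80/87, f(4.0625) = 80/97, f(4.6875) = 80/107.
Sum = Δx · [f(2.8125) + f(3.4375) + f(4.0625) + f(4.6875)].
Sum ≈ 2.2068.

2.2068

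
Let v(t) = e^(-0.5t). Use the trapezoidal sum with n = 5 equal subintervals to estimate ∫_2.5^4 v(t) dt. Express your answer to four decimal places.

0.3029

Δt = (4 − 2.5)/5 = 0.3.
v(2.5) ≈ 0.2865, v(2.8) ≈ 0.2466, v(3.1) ≈ 0.2122, v(3.4) ≈ 0.1827, v(3.7) ≈ 0.1572, v(4) ≈ 0.1353.
T_5 = (Δt/2)·[v(t_0) + 2v(t_1) + ... + 2v(t_{4}) + v(t_5)].
Sum ≈ 0.3029.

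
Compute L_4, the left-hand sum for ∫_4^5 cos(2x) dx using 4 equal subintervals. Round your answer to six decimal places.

Δx = (5 − 4)/4 = 0.25.
Left endpoints: 4, 4.25, 4.5, 4.75.
f(4) ≈ -0.145500, f(4.25) ≈ -0.602012, f(4.5) ≈ -0.911130, f(4.75) ≈ -0.997172.
Sum = Δx · [f(4) + f(4.25) + f(4.5) + f(4.75)].
Sum ≈ -0.663954.

-0.663954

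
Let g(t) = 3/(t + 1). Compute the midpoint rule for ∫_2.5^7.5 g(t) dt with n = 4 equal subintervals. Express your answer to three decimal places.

Δt = (7.5 − 2.5)/4 = 1.25.
Midpoints: 3.125, 4.375, 5.625, 6.875.
g(3.125) = 8/11, g(4.375) = 24/43, g(5.625) = 24/53, g(6.875) = 8/21.
Sum = Δt · [g(3.125) + g(4.375) + g(5.625) + g(6.875)].
Sum ≈ 2.649.

2.649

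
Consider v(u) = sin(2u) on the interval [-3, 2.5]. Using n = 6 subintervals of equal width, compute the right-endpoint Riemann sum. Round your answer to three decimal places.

-0.330

Δu = (2.5 − (-3))/6 = 11/12.
Right endpoints: -25/12, -7/6, -0.25, 2/3, 19/12, 2.5.
v(-25/12) ≈ 0.855, v(-7/6) ≈ -0.723, v(-0.25) ≈ -0.479, v(2/3) ≈ 0.972, v(19/12) ≈ -0.025, v(2.5) ≈ -0.959.
Sum = Δu · [v(-25/12) + v(-7/6) + v(-0.25) + ...].
Sum ≈ -0.330.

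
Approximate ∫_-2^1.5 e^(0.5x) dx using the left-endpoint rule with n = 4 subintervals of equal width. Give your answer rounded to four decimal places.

2.7886

Δx = (1.5 − (-2))/4 = 0.875.
Left endpoints: -2, -1.125, -0.25, 0.625.
f(-2) ≈ 0.3679, f(-1.125) ≈ 0.5698, f(-0.25) ≈ 0.8825, f(0.625) ≈ 1.3668.
Sum = Δx · [f(-2) + f(-1.125) + f(-0.25) + f(0.625)].
Sum ≈ 2.7886.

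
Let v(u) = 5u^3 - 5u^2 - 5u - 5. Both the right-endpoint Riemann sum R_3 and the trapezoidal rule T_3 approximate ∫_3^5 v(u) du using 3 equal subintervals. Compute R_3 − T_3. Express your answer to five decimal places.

133.33333

R_3 ≈ 608.1481481.
T_3 ≈ 474.8148148.
R_3 − T_3 ≈ 133.33333.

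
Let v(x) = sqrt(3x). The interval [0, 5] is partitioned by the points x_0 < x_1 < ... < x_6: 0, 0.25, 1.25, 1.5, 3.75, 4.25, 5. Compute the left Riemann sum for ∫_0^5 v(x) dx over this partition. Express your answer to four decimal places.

Subinterval widths: 0.25, 1, 0.25, 2.25, 0.5, 0.75.
Left endpoints: 0, 0.25, 1.25, 1.5, 3.75, 4.25.
v(0) ≈ 0.0000, v(0.25) ≈ 0.8660, v(1.25) ≈ 1.9365, v(1.5) ≈ 2.1213, v(3.75) ≈ 3.3541, v(4.25) ≈ 3.5707.
Sum = Σ Δx_i · v(x_i).
Sum ≈ 10.4782.

10.4782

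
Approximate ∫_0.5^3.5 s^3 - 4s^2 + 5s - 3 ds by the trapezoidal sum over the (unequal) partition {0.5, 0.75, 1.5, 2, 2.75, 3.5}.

Subinterval widths: 0.25, 0.75, 0.5, 0.75, 0.75.
f(0.5) = -1.375, f(0.75) = -1.078125, f(1.5) = -1.125, f(2) = -1, f(2.75) = 1.296875, f(3.5) = 8.375.
On each subinterval the trapezoid contributes (Δs_i/2)·[f(s_{i-1}) + f(s_i)].
Sum = 2.07421875.

2.07421875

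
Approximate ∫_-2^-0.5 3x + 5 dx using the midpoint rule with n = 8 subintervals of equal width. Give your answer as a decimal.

Δx = (-0.5 − (-2))/8 = 0.1875.
Midpoints: -1.90625, -1.71875, -1.53125, -1.34375, -1.15625, -0.96875, -0.78125, -0.59375.
f(-1.90625) = -0.71875, f(-1.71875) = -0.15625, f(-1.53125) = 0.40625, f(-1.34375) = 0.96875, f(-1.15625) = 1.53125, f(-0.96875) = 2.09375, f(-0.78125) = 2.65625, f(-0.59375) = 3.21875.
Sum = Δx · [f(-1.90625) + f(-1.71875) + f(-1.53125) + ...].
Sum = 1.875.

1.875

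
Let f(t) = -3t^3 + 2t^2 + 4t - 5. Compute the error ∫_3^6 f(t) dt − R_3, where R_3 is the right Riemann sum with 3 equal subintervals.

Exact integral: ∫_3^6 f(t) dt = -746.25.
R_3 = -1016.
Error = -746.25 − (-1016) = 269.75.

269.75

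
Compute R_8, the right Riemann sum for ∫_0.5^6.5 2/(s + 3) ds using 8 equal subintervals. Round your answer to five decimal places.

1.86830

Δs = (6.5 − 0.5)/8 = 0.75.
Right endpoints: 1.25, 2, 2.75, 3.5, 4.25, 5, 5.75, 6.5.
f(1.25) = 8/17, f(2) = 0.4, f(2.75) = 8/23, f(3.5) = 4/13, f(4.25) = 8/29, f(5) = 0.25, f(5.75) = 8/35, f(6.5) = 4/19.
Sum = Δs · [f(1.25) + f(2) + f(2.75) + ...].
Sum ≈ 1.86830.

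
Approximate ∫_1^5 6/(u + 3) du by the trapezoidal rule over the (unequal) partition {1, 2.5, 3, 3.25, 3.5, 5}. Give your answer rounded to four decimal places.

4.2011

Subinterval widths: 1.5, 0.5, 0.25, 0.25, 1.5.
f(1) = 1.5, f(2.5) = 12/11, f(3) = 1, f(3.25) = 0.96, f(3.5) = 12/13, f(5) = 0.75.
On each subinterval the trapezoid contributes (Δu_i/2)·[f(u_{i-1}) + f(u_i)].
Sum ≈ 4.2011.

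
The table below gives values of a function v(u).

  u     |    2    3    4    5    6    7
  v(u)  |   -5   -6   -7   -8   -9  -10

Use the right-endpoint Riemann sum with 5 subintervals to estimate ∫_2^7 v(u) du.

-40

Δu = 1.
Sum = 1·[(-6) + (-7) + (-8) + (-9) + (-10)] = -40.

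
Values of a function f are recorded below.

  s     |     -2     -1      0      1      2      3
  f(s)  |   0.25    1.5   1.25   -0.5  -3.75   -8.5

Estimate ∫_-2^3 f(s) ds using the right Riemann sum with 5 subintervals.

Δs = 1.
Sum = 1·[1.5 + 1.25 + (-0.5) + (-3.75) + (-8.5)] = -10.

-10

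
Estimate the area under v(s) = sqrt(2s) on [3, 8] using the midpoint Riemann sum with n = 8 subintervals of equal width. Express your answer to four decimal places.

16.4369

Δs = (8 − 3)/8 = 0.625.
Midpoints: 3.3125, 3.9375, 4.5625, 5.1875, 5.8125, 6.4375, 7.0625, 7.6875.
v(3.3125) ≈ 2.5739, v(3.9375) ≈ 2.8062, v(4.5625) ≈ 3.0208, v(5.1875) ≈ 3.2210, v(5.8125) ≈ 3.4095, v(6.4375) ≈ 3.5882, v(7.0625) ≈ 3.7583, v(7.6875) ≈ 3.9211.
Sum = Δs · [v(3.3125) + v(3.9375) + v(4.5625) + ...].
Sum ≈ 16.4369.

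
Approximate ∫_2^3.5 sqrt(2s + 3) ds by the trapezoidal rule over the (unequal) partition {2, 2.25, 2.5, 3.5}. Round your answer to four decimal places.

Subinterval widths: 0.25, 0.25, 1.
f(2) ≈ 2.6458, f(2.25) ≈ 2.7386, f(2.5) ≈ 2.8284, f(3.5) ≈ 3.1623.
On each subinterval the trapezoid contributes (Δs_i/2)·[f(s_{i-1}) + f(s_i)].
Sum ≈ 4.3643.

4.3643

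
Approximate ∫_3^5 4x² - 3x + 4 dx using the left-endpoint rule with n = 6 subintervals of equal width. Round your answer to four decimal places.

105.1481

Δx = (5 − 3)/6 = 1/3.
Left endpoints: 3, 10/3, 11/3, 4, 13/3, 14/3.
f(3) = 31, f(10/3) = 346/9, f(11/3) = 421/9, f(4) = 56, f(13/3) = 595/9, f(14/3) = 694/9.
Sum = Δx · [f(3) + f(10/3) + f(11/3) + ...].
Sum ≈ 105.1481.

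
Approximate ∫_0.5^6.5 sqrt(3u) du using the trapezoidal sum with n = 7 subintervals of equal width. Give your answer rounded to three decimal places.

18.675

Δu = (6.5 − 0.5)/7 = 6/7.
f(0.5) ≈ 1.225, f(19/14) ≈ 2.018, f(31/14) ≈ 2.577, f(43/14) ≈ 3.036, f(55/14) ≈ 3.433, f(67/14) ≈ 3.789, f(79/14) ≈ 4.114, f(6.5) ≈ 4.416.
T_7 = (Δu/2)·[f(u_0) + 2f(u_1) + ... + 2f(u_{6}) + f(u_7)].
Sum ≈ 18.675.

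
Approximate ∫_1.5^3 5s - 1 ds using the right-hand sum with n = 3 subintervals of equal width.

Δs = (3 − 1.5)/3 = 0.5.
Right endpoints: 2, 2.5, 3.
f(2) = 9, f(2.5) = 11.5, f(3) = 14.
Sum = Δs · [f(2) + f(2.5) + f(3)].
Sum = 17.25.

17.25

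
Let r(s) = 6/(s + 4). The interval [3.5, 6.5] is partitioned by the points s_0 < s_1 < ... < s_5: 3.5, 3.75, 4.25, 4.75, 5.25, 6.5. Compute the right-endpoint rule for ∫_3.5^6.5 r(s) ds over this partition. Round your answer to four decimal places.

Subinterval widths: 0.25, 0.5, 0.5, 0.5, 1.25.
Right endpoints: 3.75, 4.25, 4.75, 5.25, 6.5.
r(3.75) = 24/31, r(4.25) = 8/11, r(4.75) = 24/35, r(5.25) = 24/37, r(6.5) = 4/7.
Sum = Σ Δs_i · r(s_i).
Sum ≈ 1.9387.

1.9387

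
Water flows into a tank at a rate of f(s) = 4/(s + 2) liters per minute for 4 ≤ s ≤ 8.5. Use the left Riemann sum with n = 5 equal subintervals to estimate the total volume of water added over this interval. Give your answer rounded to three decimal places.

Δs = (8.5 − 4)/5 = 0.9.
Left endpoints: 4, 4.9, 5.8, 6.7, 7.6.
f(4) = 2/3, f(4.9) = 40/69, f(5.8) = 20/39, f(6.7) = 40/87, f(7.6) = 5/12.
Sum = Δs · [f(4) + f(4.9) + f(5.8) + f(6.7) + f(7.6)].
Sum ≈ 2.372.

2.372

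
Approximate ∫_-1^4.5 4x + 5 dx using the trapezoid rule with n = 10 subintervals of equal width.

66

Δx = (4.5 − (-1))/10 = 0.55.
f(-1) = 1, f(-0.45) = 3.2, f(0.1) = 5.4, f(0.65) = 7.6, f(1.2) = 9.8, f(1.75) = 12, f(2.3) = 14.2, f(2.85) = 16.4, f(3.4) = 18.6, f(3.95) = 20.8, f(4.5) = 23.
T_10 = (Δx/2)·[f(x_0) + 2f(x_1) + ... + 2f(x_{9}) + f(x_10)].
Sum = 66.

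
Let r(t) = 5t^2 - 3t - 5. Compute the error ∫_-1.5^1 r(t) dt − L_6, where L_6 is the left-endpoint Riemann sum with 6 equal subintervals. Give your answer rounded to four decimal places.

-3.2263

Exact integral: ∫_-1.5^1 r(t) dt ≈ -3.333333.
L_6 ≈ -0.107060.
Error ≈ -3.333333 − (-0.107060) ≈ -3.2263.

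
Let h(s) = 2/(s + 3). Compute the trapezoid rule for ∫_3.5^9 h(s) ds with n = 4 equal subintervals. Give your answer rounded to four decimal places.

1.2314

Δs = (9 − 3.5)/4 = 1.375.
h(3.5) = 4/13, h(4.875) = 16/63, h(6.25) = 8/37, h(7.625) = 16/85, h(9) = 1/6.
T_4 = (Δs/2)·[h(s_0) + 2h(s_1) + 2h(s_2) + 2h(s_3) + h(s_4)].
Sum ≈ 1.2314.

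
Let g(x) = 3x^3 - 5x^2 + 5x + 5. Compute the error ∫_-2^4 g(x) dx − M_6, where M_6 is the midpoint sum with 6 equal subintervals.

2

Exact integral: ∫_-2^4 g(x) dx = 120.
M_6 = 118.
Error = 120 − 118 = 2.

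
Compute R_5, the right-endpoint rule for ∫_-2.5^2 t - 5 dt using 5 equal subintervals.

Δt = (2 − (-2.5))/5 = 0.9.
Right endpoints: -1.6, -0.7, 0.2, 1.1, 2.
f(-1.6) = -6.6, f(-0.7) = -5.7, f(0.2) = -4.8, f(1.1) = -3.9, f(2) = -3.
Sum = Δt · [f(-1.6) + f(-0.7) + f(0.2) + f(1.1) + f(2)].
Sum = -21.6.

-21.6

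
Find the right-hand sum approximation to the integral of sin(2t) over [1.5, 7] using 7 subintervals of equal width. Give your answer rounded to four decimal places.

-0.1086

Δt = (7 − 1.5)/7 = 11/14.
Right endpoints: 16/7, 43/14, 27/7, 65/14, 38/7, 87/14, 7.
f(16/7) ≈ -0.9901, f(43/14) ≈ -0.1399, f(27/7) ≈ 0.9903, f(65/14) ≈ 0.1386, f(38/7) ≈ -0.9904, f(87/14) ≈ -0.1374, f(7) ≈ 0.9906.
Sum = Δt · [f(16/7) + f(43/14) + f(27/7) + ...].
Sum ≈ -0.1086.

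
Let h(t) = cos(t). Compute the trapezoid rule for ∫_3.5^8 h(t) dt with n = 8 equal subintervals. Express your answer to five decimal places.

Δt = (8 − 3.5)/8 = 0.5625.
h(3.5) ≈ -0.93646, h(4.0625) ≈ -0.60510, h(4.625) ≈ -0.08728, h(5.1875) ≈ 0.45744, h(5.75) ≈ 0.86119, h(6.3125) ≈ 0.99957, h(6.875) ≈ 0.82993, h(7.4375) ≈ 0.40455, h(8) ≈ -0.14550.
T_8 = (Δt/2)·[h(t_0) + 2h(t_1) + ... + 2h(t_{7}) + h(t_8)].
Sum ≈ 1.30462.

1.30462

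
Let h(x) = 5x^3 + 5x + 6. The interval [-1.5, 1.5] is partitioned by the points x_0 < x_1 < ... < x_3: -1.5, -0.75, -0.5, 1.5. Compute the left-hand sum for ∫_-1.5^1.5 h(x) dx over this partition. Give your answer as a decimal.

Subinterval widths: 0.75, 0.25, 2.
Left endpoints: -1.5, -0.75, -0.5.
h(-1.5) = -18.375, h(-0.75) = 0.140625, h(-0.5) = 2.875.
Sum = Σ Δx_i · h(x_i).
Sum = -7.99609375.

-7.99609375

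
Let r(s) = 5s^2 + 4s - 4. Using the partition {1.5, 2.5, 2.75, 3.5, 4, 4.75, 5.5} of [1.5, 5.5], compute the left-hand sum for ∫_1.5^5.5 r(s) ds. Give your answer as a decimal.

Subinterval widths: 1, 0.25, 0.75, 0.5, 0.75, 0.75.
Left endpoints: 1.5, 2.5, 2.75, 3.5, 4, 4.75.
r(1.5) = 13.25, r(2.5) = 37.25, r(2.75) = 44.8125, r(3.5) = 71.25, r(4) = 92, r(4.75) = 127.8125.
Sum = Σ Δs_i · r(s_i).
Sum = 256.65625.

256.65625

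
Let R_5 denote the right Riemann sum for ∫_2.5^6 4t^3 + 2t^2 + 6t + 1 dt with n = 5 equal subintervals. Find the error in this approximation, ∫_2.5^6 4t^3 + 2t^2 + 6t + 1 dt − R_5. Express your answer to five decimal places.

-323.84917

Exact integral: ∫_2.5^6 f(t) dt ≈ 1483.2708333.
R_5 = 1807.12.
Error ≈ 1483.2708333 − 1807.12 ≈ -323.84917.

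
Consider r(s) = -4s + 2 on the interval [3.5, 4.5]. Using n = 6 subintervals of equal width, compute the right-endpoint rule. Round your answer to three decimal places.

Δs = (4.5 − 3.5)/6 = 1/6.
Right endpoints: 11/3, 23/6, 4, 25/6, 13/3, 4.5.
r(11/3) = -38/3, r(23/6) = -40/3, r(4) = -14, r(25/6) = -44/3, r(13/3) = -46/3, r(4.5) = -16.
Sum = Δs · [r(11/3) + r(23/6) + r(4) + ...].
Sum ≈ -14.333.

-14.333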